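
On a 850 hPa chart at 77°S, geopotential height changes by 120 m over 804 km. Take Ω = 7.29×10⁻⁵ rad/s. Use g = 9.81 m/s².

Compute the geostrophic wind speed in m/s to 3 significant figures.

10.3 m/s

Coriolis parameter at 77°S:
f = 2Ω sin φ = 2 × 7.29×10⁻⁵ × sin 77° = 1.42×10⁻⁴ s⁻¹
Height gradient: |∂Z/∂n| = 120 m / 804000 m = 1.49×10⁻⁴
On a pressure surface, geostrophic balance gives V_g = (g/f)|∂Z/∂n|:
V_g = 9.81 × 1.49×10⁻⁴ / 1.42×10⁻⁴ = 10.3 m/s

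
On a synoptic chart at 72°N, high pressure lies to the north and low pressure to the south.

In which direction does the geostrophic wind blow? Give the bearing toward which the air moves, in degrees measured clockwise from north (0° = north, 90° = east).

The pressure-gradient force points toward the south (bearing 180°).
Geostrophic balance: in the Northern Hemisphere the Coriolis force deflects motion to the right, so the geostrophic wind blows 90° to the right of the pressure-gradient force (low pressure on the left).
Rotating 180° by 90° clockwise gives 270° — the wind blows toward the west.

270°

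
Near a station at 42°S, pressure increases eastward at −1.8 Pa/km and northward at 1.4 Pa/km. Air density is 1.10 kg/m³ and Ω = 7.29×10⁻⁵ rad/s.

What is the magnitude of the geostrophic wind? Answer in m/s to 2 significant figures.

21 m/s

Coriolis parameter at 42°S:
f = 2Ω sin φ = 2 × 7.29×10⁻⁵ × sin 42° = 9.76×10⁻⁵ s⁻¹
In the Southern Hemisphere f is negative: f = −9.76×10⁻⁵ s⁻¹.
Component geostrophic relations (x east, y north):
u_g = −(1/(fρ)) ∂P/∂y,  v_g = (1/(fρ)) ∂P/∂x
u_g = −(1.4×10⁻³)/(−9.76×10⁻⁵ × 1.10) = 13.0 m/s;  v_g = (−1.8×10⁻³)/(−9.76×10⁻⁵ × 1.10) = 16.8 m/s
|V_g| = √(u_g² + v_g²) = 21.2 m/s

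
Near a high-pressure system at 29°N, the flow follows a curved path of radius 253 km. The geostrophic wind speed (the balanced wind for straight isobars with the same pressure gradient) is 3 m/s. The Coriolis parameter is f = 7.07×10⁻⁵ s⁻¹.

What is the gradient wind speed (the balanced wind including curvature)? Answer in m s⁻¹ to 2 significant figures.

Around a high, pressure-gradient force acts outward with centrifugal, so Coriolis balances both:
fV = (1/ρ)|∂P/∂n| + V²/R  →  V² − fR·V + fR·V_g = 0
With fR = 7.07×10⁻⁵ × 253×10³ m = 17.9 m/s:
V = [fR − √((fR)² − 4 fR V_g)]/2 = [17.9 − √(17.9² − 4×17.9×3)]/2 = 3.81 m/s
Supergeostrophic (V > V_g = 3 m/s), as expected around a high.

3.8 m s⁻¹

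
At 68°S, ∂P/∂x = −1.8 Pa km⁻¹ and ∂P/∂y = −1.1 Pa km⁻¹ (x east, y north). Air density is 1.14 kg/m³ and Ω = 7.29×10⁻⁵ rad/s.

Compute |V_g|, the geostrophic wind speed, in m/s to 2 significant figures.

14 m/s

Coriolis parameter at 68°S:
f = 2Ω sin φ = 2 × 7.29×10⁻⁵ × sin 68° = 1.35×10⁻⁴ s⁻¹
In the Southern Hemisphere f is negative: f = −1.35×10⁻⁴ s⁻¹.
Component geostrophic relations (x east, y north):
u_g = −(1/(fρ)) ∂P/∂y,  v_g = (1/(fρ)) ∂P/∂x
u_g = −(−1.1×10⁻³)/(−1.35×10⁻⁴ × 1.14) = −7.14 m/s;  v_g = (−1.8×10⁻³)/(−1.35×10⁻⁴ × 1.14) = 11.7 m/s
|V_g| = √(u_g² + v_g²) = 13.7 m/s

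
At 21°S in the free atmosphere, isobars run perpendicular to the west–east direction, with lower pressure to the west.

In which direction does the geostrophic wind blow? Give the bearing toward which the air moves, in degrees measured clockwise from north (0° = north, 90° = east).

180°

The pressure-gradient force points toward the west (bearing 270°).
Geostrophic balance: in the Southern Hemisphere the Coriolis force deflects motion to the left, so the geostrophic wind blows 90° to the left of the pressure-gradient force (low pressure on the right).
Rotating 270° by 90° counterclockwise gives 180° — the wind blows toward the south.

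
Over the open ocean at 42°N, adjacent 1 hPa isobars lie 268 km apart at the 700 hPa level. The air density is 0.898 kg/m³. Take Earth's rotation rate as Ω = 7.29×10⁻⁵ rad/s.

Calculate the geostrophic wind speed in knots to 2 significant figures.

Coriolis parameter at 42°N:
f = 2Ω sin φ = 2 × 7.29×10⁻⁵ × sin 42° = 9.76×10⁻⁵ s⁻¹
Pressure gradient: |∂P/∂n| = 100 Pa / 268000 m = 3.73×10⁻⁴ Pa/m
Geostrophic balance (pressure-gradient force = Coriolis force):
V_g = (1/(fρ)) |∂P/∂n| = 3.73×10⁻⁴ / (9.76×10⁻⁵ × 0.898) = 4.26 m/s
Converting: 4.26 m/s × 1.944 = 8.3 knots

8.3 knots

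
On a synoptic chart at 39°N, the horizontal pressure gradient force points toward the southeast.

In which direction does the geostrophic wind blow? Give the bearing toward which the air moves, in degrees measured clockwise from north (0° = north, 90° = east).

225°

The pressure-gradient force points toward the southeast (bearing 135°).
Geostrophic balance: in the Northern Hemisphere the Coriolis force deflects motion to the right, so the geostrophic wind blows 90° to the right of the pressure-gradient force (low pressure on the left).
Rotating 135° by 90° clockwise gives 225° — the wind blows toward the southwest.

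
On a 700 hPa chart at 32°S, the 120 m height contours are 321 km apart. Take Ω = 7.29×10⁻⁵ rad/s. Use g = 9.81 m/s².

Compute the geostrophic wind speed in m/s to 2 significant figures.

47 m/s

Coriolis parameter at 32°S:
f = 2Ω sin φ = 2 × 7.29×10⁻⁵ × sin 32° = 7.73×10⁻⁵ s⁻¹
Height gradient: |∂Z/∂n| = 120 m / 321000 m = 3.74×10⁻⁴
On a pressure surface, geostrophic balance gives V_g = (g/f)|∂Z/∂n|:
V_g = 9.81 × 3.74×10⁻⁴ / 7.73×10⁻⁵ = 47.5 m/s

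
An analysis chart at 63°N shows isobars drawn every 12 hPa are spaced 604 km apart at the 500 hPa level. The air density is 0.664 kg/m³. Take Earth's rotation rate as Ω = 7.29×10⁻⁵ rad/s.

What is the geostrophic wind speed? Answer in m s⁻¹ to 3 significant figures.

Coriolis parameter at 63°N:
f = 2Ω sin φ = 2 × 7.29×10⁻⁵ × sin 63° = 1.30×10⁻⁴ s⁻¹
Pressure gradient: |∂P/∂n| = 1200 Pa / 604000 m = 1.99×10⁻³ Pa/m
Geostrophic balance (pressure-gradient force = Coriolis force):
V_g = (1/(fρ)) |∂P/∂n| = 1.99×10⁻³ / (1.30×10⁻⁴ × 0.664) = 23.0 m/s

23.0 m s⁻¹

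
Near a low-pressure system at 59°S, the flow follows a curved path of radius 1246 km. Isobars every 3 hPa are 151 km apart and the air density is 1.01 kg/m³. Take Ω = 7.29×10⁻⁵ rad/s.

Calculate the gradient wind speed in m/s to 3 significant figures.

Coriolis parameter at 59°S:
f = 2Ω sin φ = 2 × 7.29×10⁻⁵ × sin 59° = 1.25×10⁻⁴ s⁻¹
Pressure gradient: |∂P/∂n| = 300 Pa / 151000 m = 1.99×10⁻³ Pa/m
Geostrophic speed: V_g = |∂P/∂n|/(fρ) = 1.99×10⁻³/(1.25×10⁻⁴ × 1.01) = 15.7 m/s
Around a low, centrifugal force acts outward with Coriolis, so pressure-gradient force balances both:
(1/ρ)|∂P/∂n| = fV + V²/R  →  V² + fR·V − fR·V_g = 0
With fR = 1.25×10⁻⁴ × 1246×10³ m = 156 m/s:
V = [−fR + √((fR)² + 4 fR V_g)]/2 = [−156 + √(156² + 4×156×15.7)]/2 = 14.4 m/s
Subgeostrophic (V < V_g = 15.7 m/s), as expected around a low.

14.4 m/s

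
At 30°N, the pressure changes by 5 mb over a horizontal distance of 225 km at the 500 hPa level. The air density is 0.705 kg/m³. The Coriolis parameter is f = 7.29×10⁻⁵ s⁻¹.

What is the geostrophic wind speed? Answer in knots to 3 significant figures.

84.0 knots

Pressure gradient: |∂P/∂n| = 500 Pa / 225000 m = 2.22×10⁻³ Pa/m
Geostrophic balance (pressure-gradient force = Coriolis force):
V_g = (1/(fρ)) |∂P/∂n| = 2.22×10⁻³ / (7.29×10⁻⁵ × 0.705) = 43.2 m/s
Converting: 43.2 m/s × 1.944 = 84.0 knots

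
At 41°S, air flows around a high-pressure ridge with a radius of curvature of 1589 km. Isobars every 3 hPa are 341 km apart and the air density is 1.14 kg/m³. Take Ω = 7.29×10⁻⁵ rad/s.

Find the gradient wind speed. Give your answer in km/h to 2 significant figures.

Coriolis parameter at 41°S:
f = 2Ω sin φ = 2 × 7.29×10⁻⁵ × sin 41° = 9.57×10⁻⁵ s⁻¹
Pressure gradient: |∂P/∂n| = 300 Pa / 341000 m = 8.80×10⁻⁴ Pa/m
Geostrophic speed: V_g = |∂P/∂n|/(fρ) = 8.80×10⁻⁴/(9.57×10⁻⁵ × 1.14) = 8.07 m/s
Around a high, pressure-gradient force acts outward with centrifugal, so Coriolis balances both:
fV = (1/ρ)|∂P/∂n| + V²/R  →  V² − fR·V + fR·V_g = 0
With fR = 9.57×10⁻⁵ × 1589×10³ m = 152 m/s:
V = [fR − √((fR)² − 4 fR V_g)]/2 = [152 − √(152² − 4×152×8.07)]/2 = 8.55 m/s
Supergeostrophic (V > V_g = 8.07 m/s), as expected around a high.
Converting: 8.55 m/s × 3.6 = 31 km/h

31 km/h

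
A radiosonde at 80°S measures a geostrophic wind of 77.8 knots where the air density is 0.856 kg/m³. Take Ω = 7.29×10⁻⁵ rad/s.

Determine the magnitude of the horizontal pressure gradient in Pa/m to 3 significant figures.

Coriolis parameter at 80°S:
f = 2Ω sin φ = 2 × 7.29×10⁻⁵ × sin 80° = 1.44×10⁻⁴ s⁻¹
Wind speed in SI: 77.8 knots = 40.0 m/s
Geostrophic balance rearranged: |∂P/∂n| = f ρ V_g
|∂P/∂n| = 1.44×10⁻⁴ × 0.856 × 40.0 = 4.92×10⁻³ Pa/m

4.92×10⁻³ Pa/m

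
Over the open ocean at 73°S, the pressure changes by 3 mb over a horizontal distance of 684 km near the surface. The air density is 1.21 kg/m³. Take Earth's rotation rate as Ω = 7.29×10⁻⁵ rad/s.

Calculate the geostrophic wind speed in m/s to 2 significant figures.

2.6 m/s

Coriolis parameter at 73°S:
f = 2Ω sin φ = 2 × 7.29×10⁻⁵ × sin 73° = 1.39×10⁻⁴ s⁻¹
Pressure gradient: |∂P/∂n| = 300 Pa / 684000 m = 4.39×10⁻⁴ Pa/m
Geostrophic balance (pressure-gradient force = Coriolis force):
V_g = (1/(fρ)) |∂P/∂n| = 4.39×10⁻⁴ / (1.39×10⁻⁴ × 1.21) = 2.60 m/s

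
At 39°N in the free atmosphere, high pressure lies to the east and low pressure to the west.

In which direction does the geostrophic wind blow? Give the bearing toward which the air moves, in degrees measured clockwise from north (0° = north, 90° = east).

000°

The pressure-gradient force points toward the west (bearing 270°).
Geostrophic balance: in the Northern Hemisphere the Coriolis force deflects motion to the right, so the geostrophic wind blows 90° to the right of the pressure-gradient force (low pressure on the left).
Rotating 270° by 90° clockwise gives 000° — the wind blows toward the north.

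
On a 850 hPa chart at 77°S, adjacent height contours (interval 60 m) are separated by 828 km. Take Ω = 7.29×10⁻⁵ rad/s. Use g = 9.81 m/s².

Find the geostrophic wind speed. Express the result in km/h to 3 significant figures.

Coriolis parameter at 77°S:
f = 2Ω sin φ = 2 × 7.29×10⁻⁵ × sin 77° = 1.42×10⁻⁴ s⁻¹
Height gradient: |∂Z/∂n| = 60 m / 828000 m = 7.25×10⁻⁵
On a pressure surface, geostrophic balance gives V_g = (g/f)|∂Z/∂n|:
V_g = 9.81 × 7.25×10⁻⁵ / 1.42×10⁻⁴ = 5.00 m/s
Converting: 5.00 m/s × 3.6 = 18.0 km/h

18.0 km/h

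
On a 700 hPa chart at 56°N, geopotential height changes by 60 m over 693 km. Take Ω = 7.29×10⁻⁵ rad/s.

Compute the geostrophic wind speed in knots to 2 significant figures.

Coriolis parameter at 56°N:
f = 2Ω sin φ = 2 × 7.29×10⁻⁵ × sin 56° = 1.21×10⁻⁴ s⁻¹
Height gradient: |∂Z/∂n| = 60 m / 693000 m = 8.66×10⁻⁵
On a pressure surface, geostrophic balance gives V_g = (g/f)|∂Z/∂n|:
V_g = 9.81 × 8.66×10⁻⁵ / 1.21×10⁻⁴ = 7.03 m/s
Converting: 7.03 m/s × 1.944 = 14 knots

14 knots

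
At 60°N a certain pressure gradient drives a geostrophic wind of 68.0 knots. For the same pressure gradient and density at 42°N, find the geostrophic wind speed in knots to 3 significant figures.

88.0 knots

With the same pressure gradient and density, V_g ∝ 1/f ∝ 1/sin φ.
V₂ = V₁ · sin φ₁ / sin φ₂ = 68.0 × sin 60° / sin 42°
V₂ = 68.0 × 0.8660/0.6691 = 88.0 knots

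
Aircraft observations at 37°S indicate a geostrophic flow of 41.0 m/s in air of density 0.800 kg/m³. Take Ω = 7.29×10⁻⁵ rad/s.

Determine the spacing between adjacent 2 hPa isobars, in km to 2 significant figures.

Coriolis parameter at 37°S:
f = 2Ω sin φ = 2 × 7.29×10⁻⁵ × sin 37° = 8.77×10⁻⁵ s⁻¹
Geostrophic balance rearranged: |∂P/∂n| = f ρ V_g
|∂P/∂n| = 8.77×10⁻⁵ × 0.800 × 41.0 = 2.88×10⁻³ Pa/m
Isobar spacing: Δn = ΔP/|∂P/∂n| = 200 Pa / 2.88×10⁻³ Pa/m = 69492 m ≈ 69 km

69 km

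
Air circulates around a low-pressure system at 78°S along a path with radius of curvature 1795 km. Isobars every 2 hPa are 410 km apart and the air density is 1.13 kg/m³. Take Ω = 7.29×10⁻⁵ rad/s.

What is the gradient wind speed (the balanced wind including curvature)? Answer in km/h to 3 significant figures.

Coriolis parameter at 78°S:
f = 2Ω sin φ = 2 × 7.29×10⁻⁵ × sin 78° = 1.43×10⁻⁴ s⁻¹
Pressure gradient: |∂P/∂n| = 200 Pa / 410000 m = 4.88×10⁻⁴ Pa/m
Geostrophic speed: V_g = |∂P/∂n|/(fρ) = 4.88×10⁻⁴/(1.43×10⁻⁴ × 1.13) = 3.03 m/s
Around a low, centrifugal force acts outward with Coriolis, so pressure-gradient force balances both:
(1/ρ)|∂P/∂n| = fV + V²/R  →  V² + fR·V − fR·V_g = 0
With fR = 1.43×10⁻⁴ × 1795×10³ m = 256 m/s:
V = [−fR + √((fR)² + 4 fR V_g)]/2 = [−256 + √(256² + 4×256×3.03)]/2 = 2.99 m/s
Subgeostrophic (V < V_g = 3.03 m/s), as expected around a low.
Converting: 2.99 m/s × 3.6 = 10.8 km/h

10.8 km/h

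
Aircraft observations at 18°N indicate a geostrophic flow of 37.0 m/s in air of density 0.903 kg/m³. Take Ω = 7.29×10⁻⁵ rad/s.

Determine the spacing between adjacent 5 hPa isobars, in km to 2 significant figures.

330 km

Coriolis parameter at 18°N:
f = 2Ω sin φ = 2 × 7.29×10⁻⁵ × sin 18° = 4.51×10⁻⁵ s⁻¹
Geostrophic balance rearranged: |∂P/∂n| = f ρ V_g
|∂P/∂n| = 4.51×10⁻⁵ × 0.903 × 37.0 = 1.51×10⁻³ Pa/m
Isobar spacing: Δn = ΔP/|∂P/∂n| = 500 Pa / 1.51×10⁻³ Pa/m = 332155 m ≈ 330 km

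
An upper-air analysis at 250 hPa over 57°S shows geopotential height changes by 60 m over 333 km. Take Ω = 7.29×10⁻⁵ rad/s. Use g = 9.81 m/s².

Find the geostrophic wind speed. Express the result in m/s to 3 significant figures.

Coriolis parameter at 57°S:
f = 2Ω sin φ = 2 × 7.29×10⁻⁵ × sin 57° = 1.22×10⁻⁴ s⁻¹
Height gradient: |∂Z/∂n| = 60 m / 333000 m = 1.80×10⁻⁴
On a pressure surface, geostrophic balance gives V_g = (g/f)|∂Z/∂n|:
V_g = 9.81 × 1.80×10⁻⁴ / 1.22×10⁻⁴ = 14.5 m/s

14.5 m/s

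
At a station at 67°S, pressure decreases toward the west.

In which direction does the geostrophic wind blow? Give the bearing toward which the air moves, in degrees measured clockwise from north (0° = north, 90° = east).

The pressure-gradient force points toward the west (bearing 270°).
Geostrophic balance: in the Southern Hemisphere the Coriolis force deflects motion to the left, so the geostrophic wind blows 90° to the left of the pressure-gradient force (low pressure on the right).
Rotating 270° by 90° counterclockwise gives 180° — the wind blows toward the south.

180°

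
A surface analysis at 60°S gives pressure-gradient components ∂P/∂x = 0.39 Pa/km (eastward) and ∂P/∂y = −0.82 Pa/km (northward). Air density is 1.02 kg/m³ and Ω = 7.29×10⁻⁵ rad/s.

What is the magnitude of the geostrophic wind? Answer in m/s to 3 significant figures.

7.05 m/s

Coriolis parameter at 60°S:
f = 2Ω sin φ = 2 × 7.29×10⁻⁵ × sin 60° = 1.26×10⁻⁴ s⁻¹
In the Southern Hemisphere f is negative: f = −1.26×10⁻⁴ s⁻¹.
Component geostrophic relations (x east, y north):
u_g = −(1/(fρ)) ∂P/∂y,  v_g = (1/(fρ)) ∂P/∂x
u_g = −(−0.82×10⁻³)/(−1.26×10⁻⁴ × 1.02) = −6.37 m/s;  v_g = (0.39×10⁻³)/(−1.26×10⁻⁴ × 1.02) = −3.03 m/s
|V_g| = √(u_g² + v_g²) = 7.05 m/s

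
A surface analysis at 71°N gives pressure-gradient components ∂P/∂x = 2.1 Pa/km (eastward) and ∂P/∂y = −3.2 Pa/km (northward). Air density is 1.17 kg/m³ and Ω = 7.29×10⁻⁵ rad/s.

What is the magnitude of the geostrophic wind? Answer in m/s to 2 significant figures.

Coriolis parameter at 71°N:
f = 2Ω sin φ = 2 × 7.29×10⁻⁵ × sin 71° = 1.38×10⁻⁴ s⁻¹
Component geostrophic relations (x east, y north):
u_g = −(1/(fρ)) ∂P/∂y,  v_g = (1/(fρ)) ∂P/∂x
u_g = −(−3.2×10⁻³)/(1.38×10⁻⁴ × 1.17) = 19.8 m/s;  v_g = (2.1×10⁻³)/(1.38×10⁻⁴ × 1.17) = 13.0 m/s
|V_g| = √(u_g² + v_g²) = 23.7 m/s

24 m/s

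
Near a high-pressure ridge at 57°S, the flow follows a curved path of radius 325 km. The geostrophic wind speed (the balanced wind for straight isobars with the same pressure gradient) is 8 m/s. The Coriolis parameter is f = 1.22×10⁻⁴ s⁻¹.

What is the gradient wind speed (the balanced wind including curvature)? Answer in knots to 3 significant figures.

Around a high, pressure-gradient force acts outward with centrifugal, so Coriolis balances both:
fV = (1/ρ)|∂P/∂n| + V²/R  →  V² − fR·V + fR·V_g = 0
With fR = 1.22×10⁻⁴ × 325×10³ m = 39.6 m/s:
V = [fR − √((fR)² − 4 fR V_g)]/2 = [39.6 − √(39.6² − 4×39.6×8)]/2 = 11.1 m/s
Supergeostrophic (V > V_g = 8 m/s), as expected around a high.
Converting: 11.1 m/s × 1.944 = 21.6 knots

21.6 knots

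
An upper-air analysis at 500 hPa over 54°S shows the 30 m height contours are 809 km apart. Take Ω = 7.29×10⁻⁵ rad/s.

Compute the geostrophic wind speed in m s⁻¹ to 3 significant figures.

Coriolis parameter at 54°S:
f = 2Ω sin φ = 2 × 7.29×10⁻⁵ × sin 54° = 1.18×10⁻⁴ s⁻¹
Height gradient: |∂Z/∂n| = 30 m / 809000 m = 3.71×10⁻⁵
On a pressure surface, geostrophic balance gives V_g = (g/f)|∂Z/∂n|:
V_g = 9.81 × 3.71×10⁻⁵ / 1.18×10⁻⁴ = 3.08 m/s

3.08 m s⁻¹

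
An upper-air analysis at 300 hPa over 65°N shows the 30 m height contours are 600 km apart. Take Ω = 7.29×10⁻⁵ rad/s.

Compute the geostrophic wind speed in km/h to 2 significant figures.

13 km/h

Coriolis parameter at 65°N:
f = 2Ω sin φ = 2 × 7.29×10⁻⁵ × sin 65° = 1.32×10⁻⁴ s⁻¹
Height gradient: |∂Z/∂n| = 30 m / 600000 m = 5.00×10⁻⁵
On a pressure surface, geostrophic balance gives V_g = (g/f)|∂Z/∂n|:
V_g = 9.81 × 5.00×10⁻⁵ / 1.32×10⁻⁴ = 3.71 m/s
Converting: 3.71 m/s × 3.6 = 13 km/h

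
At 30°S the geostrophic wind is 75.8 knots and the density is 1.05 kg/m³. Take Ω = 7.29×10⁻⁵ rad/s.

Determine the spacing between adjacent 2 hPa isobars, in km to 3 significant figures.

Coriolis parameter at 30°S:
f = 2Ω sin φ = 2 × 7.29×10⁻⁵ × sin 30° = 7.29×10⁻⁵ s⁻¹
Wind speed in SI: 75.8 knots = 39.0 m/s
Geostrophic balance rearranged: |∂P/∂n| = f ρ V_g
|∂P/∂n| = 7.29×10⁻⁵ × 1.05 × 39.0 = 2.98×10⁻³ Pa/m
Isobar spacing: Δn = ΔP/|∂P/∂n| = 200 Pa / 2.98×10⁻³ Pa/m = 67005 m ≈ 67.0 km

67.0 km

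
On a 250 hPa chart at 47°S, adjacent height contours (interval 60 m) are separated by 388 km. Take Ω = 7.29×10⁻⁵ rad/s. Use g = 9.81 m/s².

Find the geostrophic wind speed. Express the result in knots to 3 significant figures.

Coriolis parameter at 47°S:
f = 2Ω sin φ = 2 × 7.29×10⁻⁵ × sin 47° = 1.07×10⁻⁴ s⁻¹
Height gradient: |∂Z/∂n| = 60 m / 388000 m = 1.55×10⁻⁴
On a pressure surface, geostrophic balance gives V_g = (g/f)|∂Z/∂n|:
V_g = 9.81 × 1.55×10⁻⁴ / 1.07×10⁻⁴ = 14.2 m/s
Converting: 14.2 m/s × 1.944 = 27.7 knots

27.7 knots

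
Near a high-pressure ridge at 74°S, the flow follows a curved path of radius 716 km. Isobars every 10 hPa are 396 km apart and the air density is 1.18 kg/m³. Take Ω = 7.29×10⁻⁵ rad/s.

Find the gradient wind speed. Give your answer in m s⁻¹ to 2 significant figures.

Coriolis parameter at 74°S:
f = 2Ω sin φ = 2 × 7.29×10⁻⁵ × sin 74° = 1.40×10⁻⁴ s⁻¹
Pressure gradient: |∂P/∂n| = 1000 Pa / 396000 m = 2.53×10⁻³ Pa/m
Geostrophic speed: V_g = |∂P/∂n|/(fρ) = 2.53×10⁻³/(1.40×10⁻⁴ × 1.18) = 15.3 m/s
Around a high, pressure-gradient force acts outward with centrifugal, so Coriolis balances both:
fV = (1/ρ)|∂P/∂n| + V²/R  →  V² − fR·V + fR·V_g = 0
With fR = 1.40×10⁻⁴ × 716×10³ m = 100 m/s:
V = [fR − √((fR)² − 4 fR V_g)]/2 = [100 − √(100² − 4×100×15.3)]/2 = 18.8 m/s
Supergeostrophic (V > V_g = 15.3 m/s), as expected around a high.

19 m s⁻¹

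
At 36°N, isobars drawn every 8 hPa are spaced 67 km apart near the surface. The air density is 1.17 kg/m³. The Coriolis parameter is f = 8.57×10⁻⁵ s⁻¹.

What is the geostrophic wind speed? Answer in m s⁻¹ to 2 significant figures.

120 m s⁻¹

Pressure gradient: |∂P/∂n| = 800 Pa / 67000 m = 1.19×10⁻² Pa/m
Geostrophic balance (pressure-gradient force = Coriolis force):
V_g = (1/(fρ)) |∂P/∂n| = 1.19×10⁻² / (8.57×10⁻⁵ × 1.17) = 119 m/s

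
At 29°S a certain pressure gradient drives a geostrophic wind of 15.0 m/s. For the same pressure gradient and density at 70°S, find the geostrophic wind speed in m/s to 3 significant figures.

With the same pressure gradient and density, V_g ∝ 1/f ∝ 1/sin φ.
V₂ = V₁ · sin φ₁ / sin φ₂ = 15.0 × sin 29° / sin 70°
V₂ = 15.0 × 0.4848/0.9397 = 7.74 m/s

7.74 m/s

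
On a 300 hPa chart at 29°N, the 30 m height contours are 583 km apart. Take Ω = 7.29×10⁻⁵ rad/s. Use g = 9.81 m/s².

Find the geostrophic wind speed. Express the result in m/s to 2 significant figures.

Coriolis parameter at 29°N:
f = 2Ω sin φ = 2 × 7.29×10⁻⁵ × sin 29° = 7.07×10⁻⁵ s⁻¹
Height gradient: |∂Z/∂n| = 30 m / 583000 m = 5.15×10⁻⁵
On a pressure surface, geostrophic balance gives V_g = (g/f)|∂Z/∂n|:
V_g = 9.81 × 5.15×10⁻⁵ / 7.07×10⁻⁵ = 7.14 m/s

7.1 m/s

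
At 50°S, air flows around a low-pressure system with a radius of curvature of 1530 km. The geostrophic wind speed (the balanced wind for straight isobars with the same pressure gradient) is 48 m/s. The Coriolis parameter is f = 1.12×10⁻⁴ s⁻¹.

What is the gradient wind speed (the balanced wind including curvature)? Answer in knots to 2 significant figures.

Around a low, centrifugal force acts outward with Coriolis, so pressure-gradient force balances both:
(1/ρ)|∂P/∂n| = fV + V²/R  →  V² + fR·V − fR·V_g = 0
With fR = 1.12×10⁻⁴ × 1530×10³ m = 171 m/s:
V = [−fR + √((fR)² + 4 fR V_g)]/2 = [−171 + √(171² + 4×171×48)]/2 = 39.1 m/s
Subgeostrophic (V < V_g = 48 m/s), as expected around a low.
Converting: 39.1 m/s × 1.944 = 76 knots

76 knots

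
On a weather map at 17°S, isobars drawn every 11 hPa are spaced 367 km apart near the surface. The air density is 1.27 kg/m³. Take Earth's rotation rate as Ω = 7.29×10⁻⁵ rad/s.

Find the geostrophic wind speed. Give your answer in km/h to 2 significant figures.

200 km/h

Coriolis parameter at 17°S:
f = 2Ω sin φ = 2 × 7.29×10⁻⁵ × sin 17° = 4.26×10⁻⁵ s⁻¹
Pressure gradient: |∂P/∂n| = 1100 Pa / 367000 m = 3.00×10⁻³ Pa/m
Geostrophic balance (pressure-gradient force = Coriolis force):
V_g = (1/(fρ)) |∂P/∂n| = 3.00×10⁻³ / (4.26×10⁻⁵ × 1.27) = 55.4 m/s
Converting: 55.4 m/s × 3.6 = 200 km/h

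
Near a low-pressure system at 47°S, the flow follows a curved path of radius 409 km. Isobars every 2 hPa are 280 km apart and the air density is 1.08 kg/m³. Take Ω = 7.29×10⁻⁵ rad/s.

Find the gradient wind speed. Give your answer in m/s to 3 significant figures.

Coriolis parameter at 47°S:
f = 2Ω sin φ = 2 × 7.29×10⁻⁵ × sin 47° = 1.07×10⁻⁴ s⁻¹
Pressure gradient: |∂P/∂n| = 200 Pa / 280000 m = 7.14×10⁻⁴ Pa/m
Geostrophic speed: V_g = |∂P/∂n|/(fρ) = 7.14×10⁻⁴/(1.07×10⁻⁴ × 1.08) = 6.20 m/s
Around a low, centrifugal force acts outward with Coriolis, so pressure-gradient force balances both:
(1/ρ)|∂P/∂n| = fV + V²/R  →  V² + fR·V − fR·V_g = 0
With fR = 1.07×10⁻⁴ × 409×10³ m = 43.6 m/s:
V = [−fR + √((fR)² + 4 fR V_g)]/2 = [−43.6 + √(43.6² + 4×43.6×6.2)]/2 = 5.51 m/s
Subgeostrophic (V < V_g = 6.2 m/s), as expected around a low.

5.51 m/s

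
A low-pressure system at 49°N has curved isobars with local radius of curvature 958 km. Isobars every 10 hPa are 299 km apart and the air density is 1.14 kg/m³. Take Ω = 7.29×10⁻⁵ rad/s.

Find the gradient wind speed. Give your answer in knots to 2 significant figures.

43 knots

Coriolis parameter at 49°N:
f = 2Ω sin φ = 2 × 7.29×10⁻⁵ × sin 49° = 1.10×10⁻⁴ s⁻¹
Pressure gradient: |∂P/∂n| = 1000 Pa / 299000 m = 3.34×10⁻³ Pa/m
Geostrophic speed: V_g = |∂P/∂n|/(fρ) = 3.34×10⁻³/(1.10×10⁻⁴ × 1.14) = 26.7 m/s
Around a low, centrifugal force acts outward with Coriolis, so pressure-gradient force balances both:
(1/ρ)|∂P/∂n| = fV + V²/R  →  V² + fR·V − fR·V_g = 0
With fR = 1.10×10⁻⁴ × 958×10³ m = 105 m/s:
V = [−fR + √((fR)² + 4 fR V_g)]/2 = [−105 + √(105² + 4×105×26.7)]/2 = 22 m/s
Subgeostrophic (V < V_g = 26.7 m/s), as expected around a low.
Converting: 22 m/s × 1.944 = 43 knots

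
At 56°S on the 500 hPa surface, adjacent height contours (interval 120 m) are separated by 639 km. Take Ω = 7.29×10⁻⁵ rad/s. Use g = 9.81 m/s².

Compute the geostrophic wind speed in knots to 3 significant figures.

Coriolis parameter at 56°S:
f = 2Ω sin φ = 2 × 7.29×10⁻⁵ × sin 56° = 1.21×10⁻⁴ s⁻¹
Height gradient: |∂Z/∂n| = 120 m / 639000 m = 1.88×10⁻⁴
On a pressure surface, geostrophic balance gives V_g = (g/f)|∂Z/∂n|:
V_g = 9.81 × 1.88×10⁻⁴ / 1.21×10⁻⁴ = 15.2 m/s
Converting: 15.2 m/s × 1.944 = 29.6 knots

29.6 knots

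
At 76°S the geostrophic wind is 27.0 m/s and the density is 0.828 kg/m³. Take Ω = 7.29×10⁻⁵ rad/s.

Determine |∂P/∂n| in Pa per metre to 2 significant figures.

3.2×10⁻³ Pa/m

Coriolis parameter at 76°S:
f = 2Ω sin φ = 2 × 7.29×10⁻⁵ × sin 76° = 1.41×10⁻⁴ s⁻¹
Geostrophic balance rearranged: |∂P/∂n| = f ρ V_g
|∂P/∂n| = 1.41×10⁻⁴ × 0.828 × 27.0 = 3.16×10⁻³ Pa/m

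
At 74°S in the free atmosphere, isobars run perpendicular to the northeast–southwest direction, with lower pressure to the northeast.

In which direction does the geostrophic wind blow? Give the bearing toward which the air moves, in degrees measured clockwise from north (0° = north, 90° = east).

The pressure-gradient force points toward the northeast (bearing 045°).
Geostrophic balance: in the Southern Hemisphere the Coriolis force deflects motion to the left, so the geostrophic wind blows 90° to the left of the pressure-gradient force (low pressure on the right).
Rotating 045° by 90° counterclockwise gives 315° — the wind blows toward the northwest.

315°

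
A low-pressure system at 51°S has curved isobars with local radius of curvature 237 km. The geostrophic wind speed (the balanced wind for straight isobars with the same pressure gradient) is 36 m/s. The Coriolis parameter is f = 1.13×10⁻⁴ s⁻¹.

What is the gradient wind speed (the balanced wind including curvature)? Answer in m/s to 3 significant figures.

20.4 m/s

Around a low, centrifugal force acts outward with Coriolis, so pressure-gradient force balances both:
(1/ρ)|∂P/∂n| = fV + V²/R  →  V² + fR·V − fR·V_g = 0
With fR = 1.13×10⁻⁴ × 237×10³ m = 26.8 m/s:
V = [−fR + √((fR)² + 4 fR V_g)]/2 = [−26.8 + √(26.8² + 4×26.8×36)]/2 = 20.4 m/s
Subgeostrophic (V < V_g = 36 m/s), as expected around a low.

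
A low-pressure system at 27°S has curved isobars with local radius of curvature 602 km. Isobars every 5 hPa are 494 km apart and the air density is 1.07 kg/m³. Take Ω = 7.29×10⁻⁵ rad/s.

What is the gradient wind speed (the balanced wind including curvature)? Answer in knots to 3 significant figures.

21.7 knots

Coriolis parameter at 27°S:
f = 2Ω sin φ = 2 × 7.29×10⁻⁵ × sin 27° = 6.62×10⁻⁵ s⁻¹
Pressure gradient: |∂P/∂n| = 500 Pa / 494000 m = 1.01×10⁻³ Pa/m
Geostrophic speed: V_g = |∂P/∂n|/(fρ) = 1.01×10⁻³/(6.62×10⁻⁵ × 1.07) = 14.3 m/s
Around a low, centrifugal force acts outward with Coriolis, so pressure-gradient force balances both:
(1/ρ)|∂P/∂n| = fV + V²/R  →  V² + fR·V − fR·V_g = 0
With fR = 6.62×10⁻⁵ × 602×10³ m = 39.8 m/s:
V = [−fR + √((fR)² + 4 fR V_g)]/2 = [−39.8 + √(39.8² + 4×39.8×14.3)]/2 = 11.2 m/s
Subgeostrophic (V < V_g = 14.3 m/s), as expected around a low.
Converting: 11.2 m/s × 1.944 = 21.7 knots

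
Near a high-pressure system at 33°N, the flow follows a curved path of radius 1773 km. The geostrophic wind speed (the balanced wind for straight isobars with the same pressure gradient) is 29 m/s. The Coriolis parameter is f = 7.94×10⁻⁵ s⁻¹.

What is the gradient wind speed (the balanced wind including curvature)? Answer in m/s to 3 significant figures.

40.9 m/s

Around a high, pressure-gradient force acts outward with centrifugal, so Coriolis balances both:
fV = (1/ρ)|∂P/∂n| + V²/R  →  V² − fR·V + fR·V_g = 0
With fR = 7.94×10⁻⁵ × 1773×10³ m = 141 m/s:
V = [fR − √((fR)² − 4 fR V_g)]/2 = [141 − √(141² − 4×141×29)]/2 = 40.9 m/s
Supergeostrophic (V > V_g = 29 m/s), as expected around a high.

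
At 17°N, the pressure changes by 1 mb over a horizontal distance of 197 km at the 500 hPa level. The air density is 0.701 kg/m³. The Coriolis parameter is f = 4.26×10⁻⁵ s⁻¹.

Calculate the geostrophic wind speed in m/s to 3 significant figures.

17.0 m/s

Pressure gradient: |∂P/∂n| = 100 Pa / 197000 m = 5.08×10⁻⁴ Pa/m
Geostrophic balance (pressure-gradient force = Coriolis force):
V_g = (1/(fρ)) |∂P/∂n| = 5.08×10⁻⁴ / (4.26×10⁻⁵ × 0.701) = 17.0 m/s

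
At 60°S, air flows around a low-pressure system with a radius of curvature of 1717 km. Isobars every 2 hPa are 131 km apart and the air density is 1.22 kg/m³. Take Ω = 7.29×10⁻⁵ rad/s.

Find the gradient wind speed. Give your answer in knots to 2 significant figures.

18 knots

Coriolis parameter at 60°S:
f = 2Ω sin φ = 2 × 7.29×10⁻⁵ × sin 60° = 1.26×10⁻⁴ s⁻¹
Pressure gradient: |∂P/∂n| = 200 Pa / 131000 m = 1.53×10⁻³ Pa/m
Geostrophic speed: V_g = |∂P/∂n|/(fρ) = 1.53×10⁻³/(1.26×10⁻⁴ × 1.22) = 9.91 m/s
Around a low, centrifugal force acts outward with Coriolis, so pressure-gradient force balances both:
(1/ρ)|∂P/∂n| = fV + V²/R  →  V² + fR·V − fR·V_g = 0
With fR = 1.26×10⁻⁴ × 1717×10³ m = 217 m/s:
V = [−fR + √((fR)² + 4 fR V_g)]/2 = [−217 + √(217² + 4×217×9.91)]/2 = 9.5 m/s
Subgeostrophic (V < V_g = 9.91 m/s), as expected around a low.
Converting: 9.5 m/s × 1.944 = 18 knots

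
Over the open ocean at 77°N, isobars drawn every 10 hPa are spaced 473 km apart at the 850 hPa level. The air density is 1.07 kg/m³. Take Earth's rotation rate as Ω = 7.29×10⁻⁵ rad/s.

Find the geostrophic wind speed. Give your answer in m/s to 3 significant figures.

Coriolis parameter at 77°N:
f = 2Ω sin φ = 2 × 7.29×10⁻⁵ × sin 77° = 1.42×10⁻⁴ s⁻¹
Pressure gradient: |∂P/∂n| = 1000 Pa / 473000 m = 2.11×10⁻³ Pa/m
Geostrophic balance (pressure-gradient force = Coriolis force):
V_g = (1/(fρ)) |∂P/∂n| = 2.11×10⁻³ / (1.42×10⁻⁴ × 1.07) = 13.9 m/s

13.9 m/s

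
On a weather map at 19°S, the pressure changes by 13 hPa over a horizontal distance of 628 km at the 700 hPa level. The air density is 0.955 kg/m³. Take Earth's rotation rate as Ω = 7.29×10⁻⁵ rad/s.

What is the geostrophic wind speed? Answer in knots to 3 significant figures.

88.8 knots

Coriolis parameter at 19°S:
f = 2Ω sin φ = 2 × 7.29×10⁻⁵ × sin 19° = 4.75×10⁻⁵ s⁻¹
Pressure gradient: |∂P/∂n| = 1300 Pa / 628000 m = 2.07×10⁻³ Pa/m
Geostrophic balance (pressure-gradient force = Coriolis force):
V_g = (1/(fρ)) |∂P/∂n| = 2.07×10⁻³ / (4.75×10⁻⁵ × 0.955) = 45.7 m/s
Converting: 45.7 m/s × 1.944 = 88.8 knots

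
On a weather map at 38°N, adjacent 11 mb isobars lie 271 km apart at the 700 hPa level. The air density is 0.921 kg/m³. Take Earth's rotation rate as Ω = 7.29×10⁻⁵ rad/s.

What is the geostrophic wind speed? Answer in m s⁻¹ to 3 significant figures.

Coriolis parameter at 38°N:
f = 2Ω sin φ = 2 × 7.29×10⁻⁵ × sin 38° = 8.98×10⁻⁵ s⁻¹
Pressure gradient: |∂P/∂n| = 1100 Pa / 271000 m = 4.06×10⁻³ Pa/m
Geostrophic balance (pressure-gradient force = Coriolis force):
V_g = (1/(fρ)) |∂P/∂n| = 4.06×10⁻³ / (8.98×10⁻⁵ × 0.921) = 49.1 m/s

49.1 m s⁻¹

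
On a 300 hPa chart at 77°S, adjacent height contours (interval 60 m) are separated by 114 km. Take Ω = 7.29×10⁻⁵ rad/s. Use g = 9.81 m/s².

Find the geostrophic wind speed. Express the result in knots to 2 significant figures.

Coriolis parameter at 77°S:
f = 2Ω sin φ = 2 × 7.29×10⁻⁵ × sin 77° = 1.42×10⁻⁴ s⁻¹
Height gradient: |∂Z/∂n| = 60 m / 114000 m = 5.26×10⁻⁴
On a pressure surface, geostrophic balance gives V_g = (g/f)|∂Z/∂n|:
V_g = 9.81 × 5.26×10⁻⁴ / 1.42×10⁻⁴ = 36.3 m/s
Converting: 36.3 m/s × 1.944 = 71 knots

71 knots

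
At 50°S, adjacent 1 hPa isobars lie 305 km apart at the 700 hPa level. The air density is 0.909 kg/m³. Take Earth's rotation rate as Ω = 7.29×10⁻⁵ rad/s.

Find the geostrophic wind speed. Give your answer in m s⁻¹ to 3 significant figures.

3.23 m s⁻¹

Coriolis parameter at 50°S:
f = 2Ω sin φ = 2 × 7.29×10⁻⁵ × sin 50° = 1.12×10⁻⁴ s⁻¹
Pressure gradient: |∂P/∂n| = 100 Pa / 305000 m = 3.28×10⁻⁴ Pa/m
Geostrophic balance (pressure-gradient force = Coriolis force):
V_g = (1/(fρ)) |∂P/∂n| = 3.28×10⁻⁴ / (1.12×10⁻⁴ × 0.909) = 3.23 m/s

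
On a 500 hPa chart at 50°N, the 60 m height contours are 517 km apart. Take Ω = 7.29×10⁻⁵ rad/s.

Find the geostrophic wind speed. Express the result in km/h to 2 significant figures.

Coriolis parameter at 50°N:
f = 2Ω sin φ = 2 × 7.29×10⁻⁵ × sin 50° = 1.12×10⁻⁴ s⁻¹
Height gradient: |∂Z/∂n| = 60 m / 517000 m = 1.16×10⁻⁴
On a pressure surface, geostrophic balance gives V_g = (g/f)|∂Z/∂n|:
V_g = 9.81 × 1.16×10⁻⁴ / 1.12×10⁻⁴ = 10.2 m/s
Converting: 10.2 m/s × 3.6 = 37 km/h

37 km/h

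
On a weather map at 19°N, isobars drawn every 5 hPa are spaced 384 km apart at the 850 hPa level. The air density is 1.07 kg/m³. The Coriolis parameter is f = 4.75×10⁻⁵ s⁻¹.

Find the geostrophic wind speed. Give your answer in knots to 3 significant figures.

49.8 knots

Pressure gradient: |∂P/∂n| = 500 Pa / 384000 m = 1.30×10⁻³ Pa/m
Geostrophic balance (pressure-gradient force = Coriolis force):
V_g = (1/(fρ)) |∂P/∂n| = 1.30×10⁻³ / (4.75×10⁻⁵ × 1.07) = 25.6 m/s
Converting: 25.6 m/s × 1.944 = 49.8 knots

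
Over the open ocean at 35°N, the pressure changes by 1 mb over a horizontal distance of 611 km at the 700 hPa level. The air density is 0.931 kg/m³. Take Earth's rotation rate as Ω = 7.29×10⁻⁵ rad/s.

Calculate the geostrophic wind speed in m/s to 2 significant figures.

Coriolis parameter at 35°N:
f = 2Ω sin φ = 2 × 7.29×10⁻⁵ × sin 35° = 8.36×10⁻⁵ s⁻¹
Pressure gradient: |∂P/∂n| = 100 Pa / 611000 m = 1.64×10⁻⁴ Pa/m
Geostrophic balance (pressure-gradient force = Coriolis force):
V_g = (1/(fρ)) |∂P/∂n| = 1.64×10⁻⁴ / (8.36×10⁻⁵ × 0.931) = 2.10 m/s

2.1 m/s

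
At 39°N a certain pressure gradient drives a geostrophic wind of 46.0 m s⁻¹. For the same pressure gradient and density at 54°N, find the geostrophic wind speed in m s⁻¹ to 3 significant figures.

35.8 m s⁻¹

With the same pressure gradient and density, V_g ∝ 1/f ∝ 1/sin φ.
V₂ = V₁ · sin φ₁ / sin φ₂ = 46.0 × sin 39° / sin 54°
V₂ = 46.0 × 0.6293/0.8090 = 35.8 m s⁻¹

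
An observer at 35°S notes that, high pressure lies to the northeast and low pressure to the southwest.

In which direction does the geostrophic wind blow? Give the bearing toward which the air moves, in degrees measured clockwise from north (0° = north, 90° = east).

135°

The pressure-gradient force points toward the southwest (bearing 225°).
Geostrophic balance: in the Southern Hemisphere the Coriolis force deflects motion to the left, so the geostrophic wind blows 90° to the left of the pressure-gradient force (low pressure on the right).
Rotating 225° by 90° counterclockwise gives 135° — the wind blows toward the southeast.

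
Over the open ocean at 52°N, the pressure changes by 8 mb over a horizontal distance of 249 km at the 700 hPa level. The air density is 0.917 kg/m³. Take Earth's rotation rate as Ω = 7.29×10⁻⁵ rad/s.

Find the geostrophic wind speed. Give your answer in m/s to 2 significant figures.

Coriolis parameter at 52°N:
f = 2Ω sin φ = 2 × 7.29×10⁻⁵ × sin 52° = 1.15×10⁻⁴ s⁻¹
Pressure gradient: |∂P/∂n| = 800 Pa / 249000 m = 3.21×10⁻³ Pa/m
Geostrophic balance (pressure-gradient force = Coriolis force):
V_g = (1/(fρ)) |∂P/∂n| = 3.21×10⁻³ / (1.15×10⁻⁴ × 0.917) = 30.5 m/s

30 m/s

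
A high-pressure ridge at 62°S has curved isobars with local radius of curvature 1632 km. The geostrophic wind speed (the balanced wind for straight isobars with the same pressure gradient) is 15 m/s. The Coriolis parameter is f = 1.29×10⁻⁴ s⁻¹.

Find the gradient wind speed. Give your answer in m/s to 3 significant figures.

Around a high, pressure-gradient force acts outward with centrifugal, so Coriolis balances both:
fV = (1/ρ)|∂P/∂n| + V²/R  →  V² − fR·V + fR·V_g = 0
With fR = 1.29×10⁻⁴ × 1632×10³ m = 211 m/s:
V = [fR − √((fR)² − 4 fR V_g)]/2 = [211 − √(211² − 4×211×15)]/2 = 16.3 m/s
Supergeostrophic (V > V_g = 15 m/s), as expected around a high.

16.3 m/s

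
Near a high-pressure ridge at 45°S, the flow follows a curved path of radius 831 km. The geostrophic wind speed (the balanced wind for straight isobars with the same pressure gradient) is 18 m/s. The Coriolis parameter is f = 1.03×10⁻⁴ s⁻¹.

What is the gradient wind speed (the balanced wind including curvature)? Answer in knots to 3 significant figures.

Around a high, pressure-gradient force acts outward with centrifugal, so Coriolis balances both:
fV = (1/ρ)|∂P/∂n| + V²/R  →  V² − fR·V + fR·V_g = 0
With fR = 1.03×10⁻⁴ × 831×10³ m = 85.6 m/s:
V = [fR − √((fR)² − 4 fR V_g)]/2 = [85.6 − √(85.6² − 4×85.6×18)]/2 = 25.7 m/s
Supergeostrophic (V > V_g = 18 m/s), as expected around a high.
Converting: 25.7 m/s × 1.944 = 50.0 knots

50.0 knots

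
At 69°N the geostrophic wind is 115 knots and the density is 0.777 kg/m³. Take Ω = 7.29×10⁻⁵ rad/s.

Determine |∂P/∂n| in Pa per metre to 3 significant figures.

6.26×10⁻³ Pa/m

Coriolis parameter at 69°N:
f = 2Ω sin φ = 2 × 7.29×10⁻⁵ × sin 69° = 1.36×10⁻⁴ s⁻¹
Wind speed in SI: 115 knots = 59.2 m/s
Geostrophic balance rearranged: |∂P/∂n| = f ρ V_g
|∂P/∂n| = 1.36×10⁻⁴ × 0.777 × 59.2 = 6.26×10⁻³ Pa/m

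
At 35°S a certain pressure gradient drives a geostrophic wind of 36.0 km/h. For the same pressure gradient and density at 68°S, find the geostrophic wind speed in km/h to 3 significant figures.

22.3 km/h

With the same pressure gradient and density, V_g ∝ 1/f ∝ 1/sin φ.
V₂ = V₁ · sin φ₁ / sin φ₂ = 36.0 × sin 35° / sin 68°
V₂ = 36.0 × 0.5736/0.9272 = 22.3 km/h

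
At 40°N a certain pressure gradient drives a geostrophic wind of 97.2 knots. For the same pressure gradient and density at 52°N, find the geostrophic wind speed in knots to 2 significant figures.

With the same pressure gradient and density, V_g ∝ 1/f ∝ 1/sin φ.
V₂ = V₁ · sin φ₁ / sin φ₂ = 97.2 × sin 40° / sin 52°
V₂ = 97.2 × 0.6428/0.7880 = 79 knots

79 knots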